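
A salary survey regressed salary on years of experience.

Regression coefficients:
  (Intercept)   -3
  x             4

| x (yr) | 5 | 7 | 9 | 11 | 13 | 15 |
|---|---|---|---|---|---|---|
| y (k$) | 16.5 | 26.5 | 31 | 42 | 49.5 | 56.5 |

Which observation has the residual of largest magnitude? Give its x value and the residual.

x=5: ŷ = -3 + 4·5 = 17; r = 16.5 − 17 = -0.5
x=7: ŷ = -3 + 4·7 = 25; r = 26.5 − 25 = 1.5
x=9: ŷ = -3 + 4·9 = 33; r = 31 − 33 = -2
x=11: ŷ = -3 + 4·11 = 41; r = 42 − 41 = 1
x=13: ŷ = -3 + 4·13 = 49; r = 49.5 − 49 = 0.5
x=15: ŷ = -3 + 4·15 = 57; r = 56.5 − 57 = -0.5
Largest |r| is 2 at x = 9, residual -2.

x = 9, r = -2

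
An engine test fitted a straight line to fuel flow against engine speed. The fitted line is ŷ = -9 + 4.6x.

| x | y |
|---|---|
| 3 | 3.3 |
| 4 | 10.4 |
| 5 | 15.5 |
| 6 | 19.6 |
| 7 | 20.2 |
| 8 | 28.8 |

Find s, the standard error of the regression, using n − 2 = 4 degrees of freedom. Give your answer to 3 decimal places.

x=3: ŷ = -9 + 4.6·3 = 4.8; r = 3.3 − 4.8 = -1.5
x=4: ŷ = -9 + 4.6·4 = 9.4; r = 10.4 − 9.4 = 1
x=5: ŷ = -9 + 4.6·5 = 14; r = 15.5 − 14 = 1.5
x=6: ŷ = -9 + 4.6·6 = 18.6; r = 19.6 − 18.6 = 1
x=7: ŷ = -9 + 4.6·7 = 23.2; r = 20.2 − 23.2 = -3
x=8: ŷ = -9 + 4.6·8 = 27.8; r = 28.8 − 27.8 = 1
SSE = 2.25 + 1 + 2.25 + 1 + 9 + 1 = 16.5
s = √(16.5/4) = √4.125 ≈ 2.031

s = 2.031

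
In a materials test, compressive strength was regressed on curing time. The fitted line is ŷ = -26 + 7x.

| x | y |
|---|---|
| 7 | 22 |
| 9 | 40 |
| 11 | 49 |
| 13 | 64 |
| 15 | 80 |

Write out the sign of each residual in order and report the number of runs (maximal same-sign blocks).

x=7: ŷ = -26 + 7·7 = 23; e = 22 − 23 = -1
x=9: ŷ = -26 + 7·9 = 37; e = 40 − 37 = 3
x=11: ŷ = -26 + 7·11 = 51; e = 49 − 51 = -2
x=13: ŷ = -26 + 7·13 = 65; e = 64 − 65 = -1
x=15: ŷ = -26 + 7·15 = 79; e = 80 − 79 = 1
Signs: − + − − +
Runs: −×1, +×1, −×2, +×1 → 4

4 runs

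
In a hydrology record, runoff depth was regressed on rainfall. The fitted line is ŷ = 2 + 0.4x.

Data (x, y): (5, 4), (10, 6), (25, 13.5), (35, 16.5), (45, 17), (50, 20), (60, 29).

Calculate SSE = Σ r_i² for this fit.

x=5: ŷ = 2 + 0.4·5 = 4; r = 4 − 4 = 0
x=10: ŷ = 2 + 0.4·10 = 6; r = 6 − 6 = 0
x=25: ŷ = 2 + 0.4·25 = 12; r = 13.5 − 12 = 1.5
x=35: ŷ = 2 + 0.4·35 = 16; r = 16.5 − 16 = 0.5
x=45: ŷ = 2 + 0.4·45 = 20; r = 17 − 20 = -3
x=50: ŷ = 2 + 0.4·50 = 22; r = 20 − 22 = -2
x=60: ŷ = 2 + 0.4·60 = 26; r = 29 − 26 = 3
SSE = 0 + 0 + 2.25 + 0.25 + 9 + 4 + 9 = 24.5

SSE = 24.5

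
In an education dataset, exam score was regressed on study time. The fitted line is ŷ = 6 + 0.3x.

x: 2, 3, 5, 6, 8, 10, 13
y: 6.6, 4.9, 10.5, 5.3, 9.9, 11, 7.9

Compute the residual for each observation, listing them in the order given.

0, -2, 3, -2.5, 1.5, 2, -2

x=2: ŷ = 6 + 0.3·2 = 6.6; r = 6.6 − 6.6 = 0
x=3: ŷ = 6 + 0.3·3 = 6.9; r = 4.9 − 6.9 = -2
x=5: ŷ = 6 + 0.3·5 = 7.5; r = 10.5 − 7.5 = 3
x=6: ŷ = 6 + 0.3·6 = 7.8; r = 5.3 − 7.8 = -2.5
x=8: ŷ = 6 + 0.3·8 = 8.4; r = 9.9 − 8.4 = 1.5
x=10: ŷ = 6 + 0.3·10 = 9; r = 11 − 9 = 2
x=13: ŷ = 6 + 0.3·13 = 9.9; r = 7.9 − 9.9 = -2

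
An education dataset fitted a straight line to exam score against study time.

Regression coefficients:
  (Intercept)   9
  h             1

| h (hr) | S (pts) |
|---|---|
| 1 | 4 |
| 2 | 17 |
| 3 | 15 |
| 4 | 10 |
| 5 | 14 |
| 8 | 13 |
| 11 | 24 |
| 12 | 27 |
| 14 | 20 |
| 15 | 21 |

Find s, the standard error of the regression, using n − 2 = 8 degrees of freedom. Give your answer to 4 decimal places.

h=1: Ŝ = 9 + 1 = 10; e = 4 − 10 = -6
h=2: Ŝ = 9 + 2 = 11; e = 17 − 11 = 6
h=3: Ŝ = 9 + 3 = 12; e = 15 − 12 = 3
h=4: Ŝ = 9 + 4 = 13; e = 10 − 13 = -3
h=5: Ŝ = 9 + 5 = 14; e = 14 − 14 = 0
h=8: Ŝ = 9 + 8 = 17; e = 13 − 17 = -4
h=11: Ŝ = 9 + 11 = 20; e = 24 − 20 = 4
h=12: Ŝ = 9 + 12 = 21; e = 27 − 21 = 6
h=14: Ŝ = 9 + 14 = 23; e = 20 − 23 = -3
h=15: Ŝ = 9 + 15 = 24; e = 21 − 24 = -3
SSE = 36 + 36 + 9 + 9 + 0 + 16 + 16 + 36 + 9 + 9 = 176
s = √(176/8) = √22 ≈ 4.6904

s = 4.6904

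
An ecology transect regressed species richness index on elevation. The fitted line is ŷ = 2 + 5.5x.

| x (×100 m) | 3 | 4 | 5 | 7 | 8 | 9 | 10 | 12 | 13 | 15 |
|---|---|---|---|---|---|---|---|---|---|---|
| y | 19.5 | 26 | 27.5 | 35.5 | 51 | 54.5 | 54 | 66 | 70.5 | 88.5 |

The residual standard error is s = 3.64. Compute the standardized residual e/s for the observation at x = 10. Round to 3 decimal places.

ŷ = 2 + 5.5·10 = 57
e = 54 − 57 = -3
e/s = -3 / 3.64 = -0.824

-0.824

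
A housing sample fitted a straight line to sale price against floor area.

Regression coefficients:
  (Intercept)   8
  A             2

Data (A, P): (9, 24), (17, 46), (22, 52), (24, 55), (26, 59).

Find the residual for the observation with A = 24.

e = -1

ŷ = 8 + 2·24 = 56
e = 55 − 56 = -1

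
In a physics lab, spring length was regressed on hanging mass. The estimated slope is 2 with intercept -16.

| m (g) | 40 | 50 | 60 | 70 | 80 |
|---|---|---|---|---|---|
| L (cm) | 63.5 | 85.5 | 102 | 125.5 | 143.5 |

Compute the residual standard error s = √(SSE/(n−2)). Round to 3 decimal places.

s = 1.732

m=40: ŷ = -16 + 2·40 = 64; r = 63.5 − 64 = -0.5
m=50: ŷ = -16 + 2·50 = 84; r = 85.5 − 84 = 1.5
m=60: ŷ = -16 + 2·60 = 104; r = 102 − 104 = -2
m=70: ŷ = -16 + 2·70 = 124; r = 125.5 − 124 = 1.5
m=80: ŷ = -16 + 2·80 = 144; r = 143.5 − 144 = -0.5
SSE = 0.25 + 2.25 + 4 + 2.25 + 0.25 = 9
s = √(9/3) = √3 ≈ 1.732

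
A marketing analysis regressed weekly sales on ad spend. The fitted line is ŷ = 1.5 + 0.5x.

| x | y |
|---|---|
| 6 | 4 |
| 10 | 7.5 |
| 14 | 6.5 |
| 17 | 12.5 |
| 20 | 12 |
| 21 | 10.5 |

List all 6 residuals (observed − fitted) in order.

-0.5, 1, -2, 2.5, 0.5, -1.5

x=6: ŷ = 1.5 + 0.5·6 = 4.5; e = 4 − 4.5 = -0.5
x=10: ŷ = 1.5 + 0.5·10 = 6.5; e = 7.5 − 6.5 = 1
x=14: ŷ = 1.5 + 0.5·14 = 8.5; e = 6.5 − 8.5 = -2
x=17: ŷ = 1.5 + 0.5·17 = 10; e = 12.5 − 10 = 2.5
x=20: ŷ = 1.5 + 0.5·20 = 11.5; e = 12 − 11.5 = 0.5
x=21: ŷ = 1.5 + 0.5·21 = 12; e = 10.5 − 12 = -1.5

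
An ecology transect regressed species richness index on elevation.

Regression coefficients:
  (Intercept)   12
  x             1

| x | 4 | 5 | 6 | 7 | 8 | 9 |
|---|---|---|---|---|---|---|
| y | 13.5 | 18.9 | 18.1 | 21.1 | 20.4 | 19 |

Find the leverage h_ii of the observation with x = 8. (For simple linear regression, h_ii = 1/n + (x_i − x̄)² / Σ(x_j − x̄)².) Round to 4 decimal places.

h = 0.2952

x̄ = (4 + 5 + 6 + 7 + 8 + 9)/6 = 6.5
Σ(x − x̄)² = 6.25 + 2.25 + 0.25 + 0.25 + 2.25 + 6.25 = 17.5
h = 1/6 + (1.5)²/17.5 = 0.166667 + 0.128571 = 0.2952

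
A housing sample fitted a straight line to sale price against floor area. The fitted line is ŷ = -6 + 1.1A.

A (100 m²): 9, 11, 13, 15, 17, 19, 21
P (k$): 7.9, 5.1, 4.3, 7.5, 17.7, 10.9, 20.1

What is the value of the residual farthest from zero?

e = 5

A=9: ŷ = -6 + 1.1·9 = 3.9; e = 7.9 − 3.9 = 4
A=11: ŷ = -6 + 1.1·11 = 6.1; e = 5.1 − 6.1 = -1
A=13: ŷ = -6 + 1.1·13 = 8.3; e = 4.3 − 8.3 = -4
A=15: ŷ = -6 + 1.1·15 = 10.5; e = 7.5 − 10.5 = -3
A=17: ŷ = -6 + 1.1·17 = 12.7; e = 17.7 − 12.7 = 5
A=19: ŷ = -6 + 1.1·19 = 14.9; e = 10.9 − 14.9 = -4
A=21: ŷ = -6 + 1.1·21 = 17.1; e = 20.1 − 17.1 = 3
Largest |e| is 5 at A = 17, residual 5.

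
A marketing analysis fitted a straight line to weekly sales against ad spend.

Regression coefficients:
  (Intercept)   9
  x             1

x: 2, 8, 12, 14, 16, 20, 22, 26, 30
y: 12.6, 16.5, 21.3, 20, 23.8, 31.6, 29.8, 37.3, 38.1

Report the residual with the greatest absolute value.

x=2: ŷ = 9 + 2 = 11; e = 12.6 − 11 = 1.6
x=8: ŷ = 9 + 8 = 17; e = 16.5 − 17 = -0.5
x=12: ŷ = 9 + 12 = 21; e = 21.3 − 21 = 0.3
x=14: ŷ = 9 + 14 = 23; e = 20 − 23 = -3
x=16: ŷ = 9 + 16 = 25; e = 23.8 − 25 = -1.2
x=20: ŷ = 9 + 20 = 29; e = 31.6 − 29 = 2.6
x=22: ŷ = 9 + 22 = 31; e = 29.8 − 31 = -1.2
x=26: ŷ = 9 + 26 = 35; e = 37.3 − 35 = 2.3
x=30: ŷ = 9 + 30 = 39; e = 38.1 − 39 = -0.9
Largest |e| is 3 at x = 14, residual -3.

e = -3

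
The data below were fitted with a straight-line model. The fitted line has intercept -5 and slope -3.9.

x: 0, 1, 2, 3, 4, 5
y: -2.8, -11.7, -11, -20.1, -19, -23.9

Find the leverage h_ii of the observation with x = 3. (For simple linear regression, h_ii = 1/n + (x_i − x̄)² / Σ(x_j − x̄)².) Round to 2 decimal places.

h = 0.18

x̄ = (0 + 1 + 2 + 3 + 4 + 5)/6 = 2.5
Σ(x − x̄)² = 6.25 + 2.25 + 0.25 + 0.25 + 2.25 + 6.25 = 17.5
h = 1/6 + (0.5)²/17.5 = 0.166667 + 0.0142857 = 0.18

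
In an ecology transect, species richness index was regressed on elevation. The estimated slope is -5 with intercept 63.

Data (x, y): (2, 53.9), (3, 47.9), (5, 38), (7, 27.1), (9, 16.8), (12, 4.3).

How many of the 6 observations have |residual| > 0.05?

x=2: ŷ = 63 − 5·2 = 53; r = 53.9 − 53 = 0.9
x=3: ŷ = 63 − 5·3 = 48; r = 47.9 − 48 = -0.1
x=5: ŷ = 63 − 5·5 = 38; r = 38 − 38 = 0
x=7: ŷ = 63 − 5·7 = 28; r = 27.1 − 28 = -0.9
x=9: ŷ = 63 − 5·9 = 18; r = 16.8 − 18 = -1.2
x=12: ŷ = 63 − 5·12 = 3; r = 4.3 − 3 = 1.3
|r| > 0.05: x=2 (|r|=0.9), x=3 (|r|=0.1), x=7 (|r|=0.9), x=9 (|r|=1.2), x=12 (|r|=1.3) → 5

5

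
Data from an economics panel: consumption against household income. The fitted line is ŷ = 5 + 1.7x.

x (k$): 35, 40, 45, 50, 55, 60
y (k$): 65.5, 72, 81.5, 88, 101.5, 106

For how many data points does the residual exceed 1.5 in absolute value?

2

x=35: ŷ = 5 + 1.7·35 = 64.5; e = 65.5 − 64.5 = 1
x=40: ŷ = 5 + 1.7·40 = 73; e = 72 − 73 = -1
x=45: ŷ = 5 + 1.7·45 = 81.5; e = 81.5 − 81.5 = 0
x=50: ŷ = 5 + 1.7·50 = 90; e = 88 − 90 = -2
x=55: ŷ = 5 + 1.7·55 = 98.5; e = 101.5 − 98.5 = 3
x=60: ŷ = 5 + 1.7·60 = 107; e = 106 − 107 = -1
|e| > 1.5: x=50 (|e|=2), x=55 (|e|=3) → 2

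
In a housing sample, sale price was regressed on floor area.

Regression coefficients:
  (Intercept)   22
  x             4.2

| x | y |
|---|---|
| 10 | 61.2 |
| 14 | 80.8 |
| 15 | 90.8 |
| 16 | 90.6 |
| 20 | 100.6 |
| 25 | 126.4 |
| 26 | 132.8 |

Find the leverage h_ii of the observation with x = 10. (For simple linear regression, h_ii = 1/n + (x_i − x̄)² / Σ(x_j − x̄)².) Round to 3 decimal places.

h = 0.448

x̄ = (10 + 14 + 15 + 16 + 20 + 25 + 26)/7 = 18
Σ(x − x̄)² = 64 + 16 + 9 + 4 + 4 + 49 + 64 = 210
h = 1/7 + (-8)²/210 = 0.142857 + 0.304762 = 0.448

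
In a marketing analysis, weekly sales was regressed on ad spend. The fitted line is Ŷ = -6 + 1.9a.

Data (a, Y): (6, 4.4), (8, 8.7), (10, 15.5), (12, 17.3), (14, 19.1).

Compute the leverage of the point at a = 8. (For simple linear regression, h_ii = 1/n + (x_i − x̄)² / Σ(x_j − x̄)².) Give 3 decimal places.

ā = (6 + 8 + 10 + 12 + 14)/5 = 10
Σ(a − ā)² = 16 + 4 + 0 + 4 + 16 = 40
h = 1/5 + (-2)²/40 = 0.2 + 0.1 = 0.300

h = 0.300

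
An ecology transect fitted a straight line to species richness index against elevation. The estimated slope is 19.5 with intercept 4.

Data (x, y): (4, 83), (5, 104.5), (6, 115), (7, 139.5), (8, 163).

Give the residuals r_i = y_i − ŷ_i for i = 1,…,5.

1, 3, -6, -1, 3

x=4: ŷ = 4 + 19.5·4 = 82; r = 83 − 82 = 1
x=5: ŷ = 4 + 19.5·5 = 101.5; r = 104.5 − 101.5 = 3
x=6: ŷ = 4 + 19.5·6 = 121; r = 115 − 121 = -6
x=7: ŷ = 4 + 19.5·7 = 140.5; r = 139.5 − 140.5 = -1
x=8: ŷ = 4 + 19.5·8 = 160; r = 163 − 160 = 3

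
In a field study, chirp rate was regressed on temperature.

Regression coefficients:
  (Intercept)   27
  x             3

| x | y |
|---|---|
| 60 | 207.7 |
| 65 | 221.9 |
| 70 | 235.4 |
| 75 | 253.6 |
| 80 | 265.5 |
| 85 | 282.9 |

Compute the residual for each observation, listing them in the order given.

0.7, -0.1, -1.6, 1.6, -1.5, 0.9

x=60: ŷ = 27 + 3·60 = 207; e = 207.7 − 207 = 0.7
x=65: ŷ = 27 + 3·65 = 222; e = 221.9 − 222 = -0.1
x=70: ŷ = 27 + 3·70 = 237; e = 235.4 − 237 = -1.6
x=75: ŷ = 27 + 3·75 = 252; e = 253.6 − 252 = 1.6
x=80: ŷ = 27 + 3·80 = 267; e = 265.5 − 267 = -1.5
x=85: ŷ = 27 + 3·85 = 282; e = 282.9 − 282 = 0.9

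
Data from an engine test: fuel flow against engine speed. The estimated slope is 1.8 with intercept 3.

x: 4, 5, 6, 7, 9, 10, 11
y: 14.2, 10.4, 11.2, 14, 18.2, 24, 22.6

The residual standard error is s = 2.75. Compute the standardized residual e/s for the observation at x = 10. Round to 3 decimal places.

1.091

ŷ = 3 + 1.8·10 = 21
e = 24 − 21 = 3
e/s = 3 / 2.75 = 1.091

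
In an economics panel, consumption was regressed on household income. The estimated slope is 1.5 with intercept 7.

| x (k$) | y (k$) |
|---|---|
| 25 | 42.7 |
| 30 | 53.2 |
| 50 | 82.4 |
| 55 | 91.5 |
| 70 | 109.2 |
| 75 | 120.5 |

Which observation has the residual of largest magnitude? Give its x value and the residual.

x=25: ŷ = 7 + 1.5·25 = 44.5; r = 42.7 − 44.5 = -1.8
x=30: ŷ = 7 + 1.5·30 = 52; r = 53.2 − 52 = 1.2
x=50: ŷ = 7 + 1.5·50 = 82; r = 82.4 − 82 = 0.4
x=55: ŷ = 7 + 1.5·55 = 89.5; r = 91.5 − 89.5 = 2
x=70: ŷ = 7 + 1.5·70 = 112; r = 109.2 − 112 = -2.8
x=75: ŷ = 7 + 1.5·75 = 119.5; r = 120.5 − 119.5 = 1
Largest |r| is 2.8 at x = 70, residual -2.8.

x = 70, r = -2.8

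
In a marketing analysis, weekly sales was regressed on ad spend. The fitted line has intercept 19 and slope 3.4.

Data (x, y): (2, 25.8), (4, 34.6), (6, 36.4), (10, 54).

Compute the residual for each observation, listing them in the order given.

x=2: ŷ = 19 + 3.4·2 = 25.8; r = 25.8 − 25.8 = 0
x=4: ŷ = 19 + 3.4·4 = 32.6; r = 34.6 − 32.6 = 2
x=6: ŷ = 19 + 3.4·6 = 39.4; r = 36.4 − 39.4 = -3
x=10: ŷ = 19 + 3.4·10 = 53; r = 54 − 53 = 1

0, 2, -3, 1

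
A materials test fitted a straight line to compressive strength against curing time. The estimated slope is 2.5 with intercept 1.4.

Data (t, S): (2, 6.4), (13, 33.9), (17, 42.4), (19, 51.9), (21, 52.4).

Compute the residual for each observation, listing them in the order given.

t=2: Ŝ = 1.4 + 2.5·2 = 6.4; e = 6.4 − 6.4 = 0
t=13: Ŝ = 1.4 + 2.5·13 = 33.9; e = 33.9 − 33.9 = 0
t=17: Ŝ = 1.4 + 2.5·17 = 43.9; e = 42.4 − 43.9 = -1.5
t=19: Ŝ = 1.4 + 2.5·19 = 48.9; e = 51.9 − 48.9 = 3
t=21: Ŝ = 1.4 + 2.5·21 = 53.9; e = 52.4 − 53.9 = -1.5

0, 0, -1.5, 3, -1.5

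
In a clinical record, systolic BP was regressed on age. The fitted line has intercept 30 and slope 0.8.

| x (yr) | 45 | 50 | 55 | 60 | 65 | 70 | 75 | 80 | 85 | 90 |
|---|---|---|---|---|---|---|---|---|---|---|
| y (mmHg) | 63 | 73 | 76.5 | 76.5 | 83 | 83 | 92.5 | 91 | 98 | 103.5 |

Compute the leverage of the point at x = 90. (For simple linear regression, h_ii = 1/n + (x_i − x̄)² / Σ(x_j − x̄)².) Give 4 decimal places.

x̄ = (45 + 50 + 55 + 60 + 65 + 70 + 75 + 80 + 85 + 90)/10 = 67.5
Σ(x − x̄)² = 506.25 + 306.25 + 156.25 + 56.25 + 6.25 + 6.25 + 56.25 + 156.25 + 306.25 + 506.25 = 2062.5
h = 1/10 + (22.5)²/2062.5 = 0.1 + 0.245455 = 0.3455

h = 0.3455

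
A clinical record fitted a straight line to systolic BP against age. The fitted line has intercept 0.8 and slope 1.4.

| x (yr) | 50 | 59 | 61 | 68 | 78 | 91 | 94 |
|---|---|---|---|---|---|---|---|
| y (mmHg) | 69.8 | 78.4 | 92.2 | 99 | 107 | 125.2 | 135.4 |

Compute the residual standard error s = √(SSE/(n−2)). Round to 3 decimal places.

x=50: ŷ = 0.8 + 1.4·50 = 70.8; r = 69.8 − 70.8 = -1
x=59: ŷ = 0.8 + 1.4·59 = 83.4; r = 78.4 − 83.4 = -5
x=61: ŷ = 0.8 + 1.4·61 = 86.2; r = 92.2 − 86.2 = 6
x=68: ŷ = 0.8 + 1.4·68 = 96; r = 99 − 96 = 3
x=78: ŷ = 0.8 + 1.4·78 = 110; r = 107 − 110 = -3
x=91: ŷ = 0.8 + 1.4·91 = 128.2; r = 125.2 − 128.2 = -3
x=94: ŷ = 0.8 + 1.4·94 = 132.4; r = 135.4 − 132.4 = 3
SSE = 1 + 25 + 36 + 9 + 9 + 9 + 9 = 98
s = √(98/5) = √19.6 ≈ 4.427

s = 4.427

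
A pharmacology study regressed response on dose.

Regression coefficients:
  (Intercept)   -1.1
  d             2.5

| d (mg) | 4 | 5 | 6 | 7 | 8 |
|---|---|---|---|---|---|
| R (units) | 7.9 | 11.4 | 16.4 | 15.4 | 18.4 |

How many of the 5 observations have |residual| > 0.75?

d=4: R̂ = -1.1 + 2.5·4 = 8.9; e = 7.9 − 8.9 = -1
d=5: R̂ = -1.1 + 2.5·5 = 11.4; e = 11.4 − 11.4 = 0
d=6: R̂ = -1.1 + 2.5·6 = 13.9; e = 16.4 − 13.9 = 2.5
d=7: R̂ = -1.1 + 2.5·7 = 16.4; e = 15.4 − 16.4 = -1
d=8: R̂ = -1.1 + 2.5·8 = 18.9; e = 18.4 − 18.9 = -0.5
|e| > 0.75: d=4 (|e|=1), d=6 (|e|=2.5), d=7 (|e|=1) → 3

3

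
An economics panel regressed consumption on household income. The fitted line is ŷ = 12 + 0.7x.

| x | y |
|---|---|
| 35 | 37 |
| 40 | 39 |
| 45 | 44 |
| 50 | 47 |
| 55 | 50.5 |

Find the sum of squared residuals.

SSE = 1.5

x=35: ŷ = 12 + 0.7·35 = 36.5; r = 37 − 36.5 = 0.5
x=40: ŷ = 12 + 0.7·40 = 40; r = 39 − 40 = -1
x=45: ŷ = 12 + 0.7·45 = 43.5; r = 44 − 43.5 = 0.5
x=50: ŷ = 12 + 0.7·50 = 47; r = 47 − 47 = 0
x=55: ŷ = 12 + 0.7·55 = 50.5; r = 50.5 − 50.5 = 0
SSE = 0.25 + 1 + 0.25 + 0 + 0 = 1.5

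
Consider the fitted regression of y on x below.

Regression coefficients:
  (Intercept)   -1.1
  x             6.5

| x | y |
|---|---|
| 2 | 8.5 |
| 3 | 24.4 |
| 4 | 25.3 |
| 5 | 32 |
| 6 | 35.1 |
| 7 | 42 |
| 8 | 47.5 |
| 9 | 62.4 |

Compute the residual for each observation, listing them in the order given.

x=2: ŷ = -1.1 + 6.5·2 = 11.9; r = 8.5 − 11.9 = -3.4
x=3: ŷ = -1.1 + 6.5·3 = 18.4; r = 24.4 − 18.4 = 6
x=4: ŷ = -1.1 + 6.5·4 = 24.9; r = 25.3 − 24.9 = 0.4
x=5: ŷ = -1.1 + 6.5·5 = 31.4; r = 32 − 31.4 = 0.6
x=6: ŷ = -1.1 + 6.5·6 = 37.9; r = 35.1 − 37.9 = -2.8
x=7: ŷ = -1.1 + 6.5·7 = 44.4; r = 42 − 44.4 = -2.4
x=8: ŷ = -1.1 + 6.5·8 = 50.9; r = 47.5 − 50.9 = -3.4
x=9: ŷ = -1.1 + 6.5·9 = 57.4; r = 62.4 − 57.4 = 5

-3.4, 6, 0.4, 0.6, -2.8, -2.4, -3.4, 5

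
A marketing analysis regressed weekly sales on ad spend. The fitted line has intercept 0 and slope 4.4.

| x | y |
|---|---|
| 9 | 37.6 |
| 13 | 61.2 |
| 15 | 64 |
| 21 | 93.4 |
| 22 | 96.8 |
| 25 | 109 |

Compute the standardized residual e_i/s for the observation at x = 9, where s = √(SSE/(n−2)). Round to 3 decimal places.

x=9: ŷ = 4.4·9 = 39.6; e = 37.6 − 39.6 = -2
x=13: ŷ = 4.4·13 = 57.2; e = 61.2 − 57.2 = 4
x=15: ŷ = 4.4·15 = 66; e = 64 − 66 = -2
x=21: ŷ = 4.4·21 = 92.4; e = 93.4 − 92.4 = 1
x=22: ŷ = 4.4·22 = 96.8; e = 96.8 − 96.8 = 0
x=25: ŷ = 4.4·25 = 110; e = 109 − 110 = -1
SSE = 4 + 16 + 4 + 1 + 0 + 1 = 26
s = √(26/4) = 2.54951
e/s = -2 / 2.54951 = -0.784

-0.784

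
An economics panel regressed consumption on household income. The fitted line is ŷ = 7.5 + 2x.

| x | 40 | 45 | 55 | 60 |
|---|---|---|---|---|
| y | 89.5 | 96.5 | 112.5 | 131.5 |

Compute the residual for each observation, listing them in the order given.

x=40: ŷ = 7.5 + 2·40 = 87.5; e = 89.5 − 87.5 = 2
x=45: ŷ = 7.5 + 2·45 = 97.5; e = 96.5 − 97.5 = -1
x=55: ŷ = 7.5 + 2·55 = 117.5; e = 112.5 − 117.5 = -5
x=60: ŷ = 7.5 + 2·60 = 127.5; e = 131.5 − 127.5 = 4

2, -1, -5, 4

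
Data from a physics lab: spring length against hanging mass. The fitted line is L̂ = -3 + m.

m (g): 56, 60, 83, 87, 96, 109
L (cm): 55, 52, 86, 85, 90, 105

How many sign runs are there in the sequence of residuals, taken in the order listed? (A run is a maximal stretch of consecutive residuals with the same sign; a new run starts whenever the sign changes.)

m=56: L̂ = -3 + 56 = 53; e = 55 − 53 = 2
m=60: L̂ = -3 + 60 = 57; e = 52 − 57 = -5
m=83: L̂ = -3 + 83 = 80; e = 86 − 80 = 6
m=87: L̂ = -3 + 87 = 84; e = 85 − 84 = 1
m=96: L̂ = -3 + 96 = 93; e = 90 − 93 = -3
m=109: L̂ = -3 + 109 = 106; e = 105 − 106 = -1
Signs: + − + + − −
Runs: +×1, −×1, +×2, −×2 → 4

4 runs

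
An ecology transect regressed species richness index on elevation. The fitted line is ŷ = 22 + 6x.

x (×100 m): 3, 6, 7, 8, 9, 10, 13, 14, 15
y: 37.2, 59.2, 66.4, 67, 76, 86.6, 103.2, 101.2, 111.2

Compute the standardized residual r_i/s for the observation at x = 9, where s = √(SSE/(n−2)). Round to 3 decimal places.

x=3: ŷ = 22 + 6·3 = 40; r = 37.2 − 40 = -2.8
x=6: ŷ = 22 + 6·6 = 58; r = 59.2 − 58 = 1.2
x=7: ŷ = 22 + 6·7 = 64; r = 66.4 − 64 = 2.4
x=8: ŷ = 22 + 6·8 = 70; r = 67 − 70 = -3
x=9: ŷ = 22 + 6·9 = 76; r = 76 − 76 = 0
x=10: ŷ = 22 + 6·10 = 82; r = 86.6 − 82 = 4.6
x=13: ŷ = 22 + 6·13 = 100; r = 103.2 − 100 = 3.2
x=14: ŷ = 22 + 6·14 = 106; r = 101.2 − 106 = -4.8
x=15: ŷ = 22 + 6·15 = 112; r = 111.2 − 112 = -0.8
SSE = 7.84 + 1.44 + 5.76 + 9 + 0 + 21.16 + 10.24 + 23.04 + 0.64 = 79.12
s = √(79.12/7) = 3.36197
r/s = 0 / 3.36197 = 0.000

0.000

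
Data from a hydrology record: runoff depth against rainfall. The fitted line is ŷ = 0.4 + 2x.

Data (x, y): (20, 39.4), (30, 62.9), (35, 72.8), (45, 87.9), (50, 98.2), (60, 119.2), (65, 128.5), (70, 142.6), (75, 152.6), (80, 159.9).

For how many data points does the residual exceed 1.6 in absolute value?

x=20: ŷ = 0.4 + 2·20 = 40.4; r = 39.4 − 40.4 = -1
x=30: ŷ = 0.4 + 2·30 = 60.4; r = 62.9 − 60.4 = 2.5
x=35: ŷ = 0.4 + 2·35 = 70.4; r = 72.8 − 70.4 = 2.4
x=45: ŷ = 0.4 + 2·45 = 90.4; r = 87.9 − 90.4 = -2.5
x=50: ŷ = 0.4 + 2·50 = 100.4; r = 98.2 − 100.4 = -2.2
x=60: ŷ = 0.4 + 2·60 = 120.4; r = 119.2 − 120.4 = -1.2
x=65: ŷ = 0.4 + 2·65 = 130.4; r = 128.5 − 130.4 = -1.9
x=70: ŷ = 0.4 + 2·70 = 140.4; r = 142.6 − 140.4 = 2.2
x=75: ŷ = 0.4 + 2·75 = 150.4; r = 152.6 − 150.4 = 2.2
x=80: ŷ = 0.4 + 2·80 = 160.4; r = 159.9 − 160.4 = -0.5
|r| > 1.6: x=30 (|r|=2.5), x=35 (|r|=2.4), x=45 (|r|=2.5), x=50 (|r|=2.2), x=65 (|r|=1.9), x=70 (|r|=2.2), x=75 (|r|=2.2) → 7

7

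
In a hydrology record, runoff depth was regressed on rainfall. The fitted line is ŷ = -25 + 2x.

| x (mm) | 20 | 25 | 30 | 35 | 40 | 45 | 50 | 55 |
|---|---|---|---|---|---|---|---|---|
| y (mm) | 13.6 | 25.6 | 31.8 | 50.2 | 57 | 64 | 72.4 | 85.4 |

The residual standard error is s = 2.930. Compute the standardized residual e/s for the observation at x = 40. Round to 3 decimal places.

ŷ = -25 + 2·40 = 55
e = 57 − 55 = 2
e/s = 2 / 2.930 = 0.683

0.683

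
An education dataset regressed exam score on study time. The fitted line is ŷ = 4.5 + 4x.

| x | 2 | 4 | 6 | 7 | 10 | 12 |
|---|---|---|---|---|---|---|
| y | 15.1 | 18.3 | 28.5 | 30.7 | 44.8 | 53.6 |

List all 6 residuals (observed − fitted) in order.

x=2: ŷ = 4.5 + 4·2 = 12.5; e = 15.1 − 12.5 = 2.6
x=4: ŷ = 4.5 + 4·4 = 20.5; e = 18.3 − 20.5 = -2.2
x=6: ŷ = 4.5 + 4·6 = 28.5; e = 28.5 − 28.5 = 0
x=7: ŷ = 4.5 + 4·7 = 32.5; e = 30.7 − 32.5 = -1.8
x=10: ŷ = 4.5 + 4·10 = 44.5; e = 44.8 − 44.5 = 0.3
x=12: ŷ = 4.5 + 4·12 = 52.5; e = 53.6 − 52.5 = 1.1

2.6, -2.2, 0, -1.8, 0.3, 1.1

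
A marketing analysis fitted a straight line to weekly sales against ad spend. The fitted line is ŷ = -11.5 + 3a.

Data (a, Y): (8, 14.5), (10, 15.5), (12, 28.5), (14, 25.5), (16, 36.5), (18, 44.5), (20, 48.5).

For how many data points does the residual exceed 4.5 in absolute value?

1

a=8: ŷ = -11.5 + 3·8 = 12.5; e = 14.5 − 12.5 = 2
a=10: ŷ = -11.5 + 3·10 = 18.5; e = 15.5 − 18.5 = -3
a=12: ŷ = -11.5 + 3·12 = 24.5; e = 28.5 − 24.5 = 4
a=14: ŷ = -11.5 + 3·14 = 30.5; e = 25.5 − 30.5 = -5
a=16: ŷ = -11.5 + 3·16 = 36.5; e = 36.5 − 36.5 = 0
a=18: ŷ = -11.5 + 3·18 = 42.5; e = 44.5 − 42.5 = 2
a=20: ŷ = -11.5 + 3·20 = 48.5; e = 48.5 − 48.5 = 0
|e| > 4.5: a=14 (|e|=5) → 1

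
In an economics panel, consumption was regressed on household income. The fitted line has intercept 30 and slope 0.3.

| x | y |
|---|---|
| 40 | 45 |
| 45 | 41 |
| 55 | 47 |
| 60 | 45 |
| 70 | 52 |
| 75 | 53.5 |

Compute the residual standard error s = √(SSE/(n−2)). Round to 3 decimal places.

s = 2.574

x=40: ŷ = 30 + 0.3·40 = 42; r = 45 − 42 = 3
x=45: ŷ = 30 + 0.3·45 = 43.5; r = 41 − 43.5 = -2.5
x=55: ŷ = 30 + 0.3·55 = 46.5; r = 47 − 46.5 = 0.5
x=60: ŷ = 30 + 0.3·60 = 48; r = 45 − 48 = -3
x=70: ŷ = 30 + 0.3·70 = 51; r = 52 − 51 = 1
x=75: ŷ = 30 + 0.3·75 = 52.5; r = 53.5 − 52.5 = 1
SSE = 9 + 6.25 + 0.25 + 9 + 1 + 1 = 26.5
s = √(26.5/4) = √6.625 ≈ 2.574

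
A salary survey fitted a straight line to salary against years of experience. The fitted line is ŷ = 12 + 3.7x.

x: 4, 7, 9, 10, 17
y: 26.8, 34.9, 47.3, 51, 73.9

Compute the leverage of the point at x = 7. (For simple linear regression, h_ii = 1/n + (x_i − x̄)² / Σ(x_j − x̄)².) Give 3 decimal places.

x̄ = (4 + 7 + 9 + 10 + 17)/5 = 9.4
Σ(x − x̄)² = 29.16 + 5.76 + 0.16 + 0.36 + 57.76 = 93.2
h = 1/5 + (-2.4)²/93.2 = 0.2 + 0.0618026 = 0.262

h = 0.262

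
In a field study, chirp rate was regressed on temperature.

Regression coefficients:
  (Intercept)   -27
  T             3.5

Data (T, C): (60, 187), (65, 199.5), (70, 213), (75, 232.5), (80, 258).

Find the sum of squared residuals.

T=60: ŷ = -27 + 3.5·60 = 183; r = 187 − 183 = 4
T=65: ŷ = -27 + 3.5·65 = 200.5; r = 199.5 − 200.5 = -1
T=70: ŷ = -27 + 3.5·70 = 218; r = 213 − 218 = -5
T=75: ŷ = -27 + 3.5·75 = 235.5; r = 232.5 − 235.5 = -3
T=80: ŷ = -27 + 3.5·80 = 253; r = 258 − 253 = 5
SSE = 16 + 1 + 25 + 9 + 25 = 76

SSE = 76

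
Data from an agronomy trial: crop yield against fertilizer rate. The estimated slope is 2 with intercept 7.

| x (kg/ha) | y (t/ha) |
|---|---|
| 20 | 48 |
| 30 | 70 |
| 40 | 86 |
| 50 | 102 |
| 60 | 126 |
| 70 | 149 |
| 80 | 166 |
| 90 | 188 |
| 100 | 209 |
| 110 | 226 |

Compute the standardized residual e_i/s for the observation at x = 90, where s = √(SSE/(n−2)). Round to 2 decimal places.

x=20: ŷ = 7 + 2·20 = 47; e = 48 − 47 = 1
x=30: ŷ = 7 + 2·30 = 67; e = 70 − 67 = 3
x=40: ŷ = 7 + 2·40 = 87; e = 86 − 87 = -1
x=50: ŷ = 7 + 2·50 = 107; e = 102 − 107 = -5
x=60: ŷ = 7 + 2·60 = 127; e = 126 − 127 = -1
x=70: ŷ = 7 + 2·70 = 147; e = 149 − 147 = 2
x=80: ŷ = 7 + 2·80 = 167; e = 166 − 167 = -1
x=90: ŷ = 7 + 2·90 = 187; e = 188 − 187 = 1
x=100: ŷ = 7 + 2·100 = 207; e = 209 − 207 = 2
x=110: ŷ = 7 + 2·110 = 227; e = 226 − 227 = -1
SSE = 1 + 9 + 1 + 25 + 1 + 4 + 1 + 1 + 4 + 1 = 48
s = √(48/8) = 2.44949
e/s = 1 / 2.44949 = 0.41

0.41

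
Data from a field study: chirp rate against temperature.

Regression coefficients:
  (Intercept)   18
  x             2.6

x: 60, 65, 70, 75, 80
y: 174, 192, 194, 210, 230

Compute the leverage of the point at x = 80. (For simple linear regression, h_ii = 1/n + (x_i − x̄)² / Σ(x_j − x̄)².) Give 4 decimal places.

x̄ = (60 + 65 + 70 + 75 + 80)/5 = 70
Σ(x − x̄)² = 100 + 25 + 0 + 25 + 100 = 250
h = 1/5 + (10)²/250 = 0.2 + 0.4 = 0.6000

h = 0.6000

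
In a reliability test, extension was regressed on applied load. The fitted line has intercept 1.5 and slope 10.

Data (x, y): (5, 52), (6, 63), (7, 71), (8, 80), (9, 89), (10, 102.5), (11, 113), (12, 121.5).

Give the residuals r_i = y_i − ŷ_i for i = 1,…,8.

x=5: ŷ = 1.5 + 10·5 = 51.5; r = 52 − 51.5 = 0.5
x=6: ŷ = 1.5 + 10·6 = 61.5; r = 63 − 61.5 = 1.5
x=7: ŷ = 1.5 + 10·7 = 71.5; r = 71 − 71.5 = -0.5
x=8: ŷ = 1.5 + 10·8 = 81.5; r = 80 − 81.5 = -1.5
x=9: ŷ = 1.5 + 10·9 = 91.5; r = 89 − 91.5 = -2.5
x=10: ŷ = 1.5 + 10·10 = 101.5; r = 102.5 − 101.5 = 1
x=11: ŷ = 1.5 + 10·11 = 111.5; r = 113 − 111.5 = 1.5
x=12: ŷ = 1.5 + 10·12 = 121.5; r = 121.5 − 121.5 = 0

0.5, 1.5, -0.5, -1.5, -2.5, 1, 1.5, 0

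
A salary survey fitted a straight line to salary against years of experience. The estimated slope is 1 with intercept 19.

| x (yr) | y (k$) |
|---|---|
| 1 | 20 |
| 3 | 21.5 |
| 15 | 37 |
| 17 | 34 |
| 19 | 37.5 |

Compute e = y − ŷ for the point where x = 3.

ŷ = 19 + 3 = 22
e = 21.5 − 22 = -0.5

e = -0.5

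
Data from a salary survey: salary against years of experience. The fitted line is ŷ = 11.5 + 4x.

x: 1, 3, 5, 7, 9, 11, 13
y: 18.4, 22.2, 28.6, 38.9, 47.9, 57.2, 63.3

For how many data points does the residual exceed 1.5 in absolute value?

x=1: ŷ = 11.5 + 4·1 = 15.5; e = 18.4 − 15.5 = 2.9
x=3: ŷ = 11.5 + 4·3 = 23.5; e = 22.2 − 23.5 = -1.3
x=5: ŷ = 11.5 + 4·5 = 31.5; e = 28.6 − 31.5 = -2.9
x=7: ŷ = 11.5 + 4·7 = 39.5; e = 38.9 − 39.5 = -0.6
x=9: ŷ = 11.5 + 4·9 = 47.5; e = 47.9 − 47.5 = 0.4
x=11: ŷ = 11.5 + 4·11 = 55.5; e = 57.2 − 55.5 = 1.7
x=13: ŷ = 11.5 + 4·13 = 63.5; e = 63.3 − 63.5 = -0.2
|e| > 1.5: x=1 (|e|=2.9), x=5 (|e|=2.9), x=11 (|e|=1.7) → 3

3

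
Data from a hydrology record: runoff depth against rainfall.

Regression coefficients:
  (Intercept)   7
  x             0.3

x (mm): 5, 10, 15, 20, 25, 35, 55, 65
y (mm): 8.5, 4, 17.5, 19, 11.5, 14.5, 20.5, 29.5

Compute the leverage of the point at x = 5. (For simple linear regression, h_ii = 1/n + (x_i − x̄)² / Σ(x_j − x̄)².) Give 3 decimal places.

h = 0.299

x̄ = (5 + 10 + 15 + 20 + 25 + 35 + 55 + 65)/8 = 28.75
Σ(x − x̄)² = 564.062 + 351.562 + 189.062 + 76.5625 + 14.0625 + 39.0625 + 689.062 + 1314.06 = 3237.5
h = 1/8 + (-23.75)²/3237.5 = 0.125 + 0.174228 = 0.299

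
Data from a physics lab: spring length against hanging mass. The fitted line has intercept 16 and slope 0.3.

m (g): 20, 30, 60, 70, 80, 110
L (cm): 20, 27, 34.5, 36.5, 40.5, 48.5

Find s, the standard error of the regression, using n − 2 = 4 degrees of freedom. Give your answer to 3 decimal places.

s = 1.500

m=20: ŷ = 16 + 0.3·20 = 22; e = 20 − 22 = -2
m=30: ŷ = 16 + 0.3·30 = 25; e = 27 − 25 = 2
m=60: ŷ = 16 + 0.3·60 = 34; e = 34.5 − 34 = 0.5
m=70: ŷ = 16 + 0.3·70 = 37; e = 36.5 − 37 = -0.5
m=80: ŷ = 16 + 0.3·80 = 40; e = 40.5 − 40 = 0.5
m=110: ŷ = 16 + 0.3·110 = 49; e = 48.5 − 49 = -0.5
SSE = 4 + 4 + 0.25 + 0.25 + 0.25 + 0.25 = 9
s = √(9/4) = √2.25 ≈ 1.500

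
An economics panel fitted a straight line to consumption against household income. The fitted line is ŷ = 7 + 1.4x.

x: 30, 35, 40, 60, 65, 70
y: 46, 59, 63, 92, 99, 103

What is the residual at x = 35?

r = 3

ŷ = 7 + 1.4·35 = 56
r = 59 − 56 = 3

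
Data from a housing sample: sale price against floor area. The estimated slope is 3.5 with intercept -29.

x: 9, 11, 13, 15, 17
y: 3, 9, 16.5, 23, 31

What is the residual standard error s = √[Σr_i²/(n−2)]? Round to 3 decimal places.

x=9: ŷ = -29 + 3.5·9 = 2.5; r = 3 − 2.5 = 0.5
x=11: ŷ = -29 + 3.5·11 = 9.5; r = 9 − 9.5 = -0.5
x=13: ŷ = -29 + 3.5·13 = 16.5; r = 16.5 − 16.5 = 0
x=15: ŷ = -29 + 3.5·15 = 23.5; r = 23 − 23.5 = -0.5
x=17: ŷ = -29 + 3.5·17 = 30.5; r = 31 − 30.5 = 0.5
SSE = 0.25 + 0.25 + 0 + 0.25 + 0.25 = 1
s = √(1/3) = √0.333333 ≈ 0.577

s = 0.577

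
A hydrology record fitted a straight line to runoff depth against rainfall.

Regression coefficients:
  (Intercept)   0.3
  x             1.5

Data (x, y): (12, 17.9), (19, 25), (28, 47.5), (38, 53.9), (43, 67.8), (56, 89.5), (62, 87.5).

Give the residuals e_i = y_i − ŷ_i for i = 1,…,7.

x=12: ŷ = 0.3 + 1.5·12 = 18.3; e = 17.9 − 18.3 = -0.4
x=19: ŷ = 0.3 + 1.5·19 = 28.8; e = 25 − 28.8 = -3.8
x=28: ŷ = 0.3 + 1.5·28 = 42.3; e = 47.5 − 42.3 = 5.2
x=38: ŷ = 0.3 + 1.5·38 = 57.3; e = 53.9 − 57.3 = -3.4
x=43: ŷ = 0.3 + 1.5·43 = 64.8; e = 67.8 − 64.8 = 3
x=56: ŷ = 0.3 + 1.5·56 = 84.3; e = 89.5 − 84.3 = 5.2
x=62: ŷ = 0.3 + 1.5·62 = 93.3; e = 87.5 − 93.3 = -5.8

-0.4, -3.8, 5.2, -3.4, 3, 5.2, -5.8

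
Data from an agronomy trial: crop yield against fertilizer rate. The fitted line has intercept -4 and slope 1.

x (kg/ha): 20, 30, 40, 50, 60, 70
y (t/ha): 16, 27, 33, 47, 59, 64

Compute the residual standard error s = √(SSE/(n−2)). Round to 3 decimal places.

x=20: ŷ = -4 + 20 = 16; r = 16 − 16 = 0
x=30: ŷ = -4 + 30 = 26; r = 27 − 26 = 1
x=40: ŷ = -4 + 40 = 36; r = 33 − 36 = -3
x=50: ŷ = -4 + 50 = 46; r = 47 − 46 = 1
x=60: ŷ = -4 + 60 = 56; r = 59 − 56 = 3
x=70: ŷ = -4 + 70 = 66; r = 64 − 66 = -2
SSE = 0 + 1 + 9 + 1 + 9 + 4 = 24
s = √(24/4) = √6 ≈ 2.449

s = 2.449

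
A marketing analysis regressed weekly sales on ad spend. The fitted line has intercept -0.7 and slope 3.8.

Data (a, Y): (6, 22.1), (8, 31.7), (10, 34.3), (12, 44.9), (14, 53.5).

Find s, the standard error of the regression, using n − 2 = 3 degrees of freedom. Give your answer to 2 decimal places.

s = 2.16

a=6: Ŷ = -0.7 + 3.8·6 = 22.1; r = 22.1 − 22.1 = 0
a=8: Ŷ = -0.7 + 3.8·8 = 29.7; r = 31.7 − 29.7 = 2
a=10: Ŷ = -0.7 + 3.8·10 = 37.3; r = 34.3 − 37.3 = -3
a=12: Ŷ = -0.7 + 3.8·12 = 44.9; r = 44.9 − 44.9 = 0
a=14: Ŷ = -0.7 + 3.8·14 = 52.5; r = 53.5 − 52.5 = 1
SSE = 0 + 4 + 9 + 0 + 1 = 14
s = √(14/3) = √4.66667 ≈ 2.16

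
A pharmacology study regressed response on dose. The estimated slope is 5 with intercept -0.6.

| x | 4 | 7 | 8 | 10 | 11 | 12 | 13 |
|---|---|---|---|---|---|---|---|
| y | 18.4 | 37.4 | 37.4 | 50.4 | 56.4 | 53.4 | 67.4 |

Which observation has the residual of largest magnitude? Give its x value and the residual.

x = 12, e = -6

x=4: ŷ = -0.6 + 5·4 = 19.4; e = 18.4 − 19.4 = -1
x=7: ŷ = -0.6 + 5·7 = 34.4; e = 37.4 − 34.4 = 3
x=8: ŷ = -0.6 + 5·8 = 39.4; e = 37.4 − 39.4 = -2
x=10: ŷ = -0.6 + 5·10 = 49.4; e = 50.4 − 49.4 = 1
x=11: ŷ = -0.6 + 5·11 = 54.4; e = 56.4 − 54.4 = 2
x=12: ŷ = -0.6 + 5·12 = 59.4; e = 53.4 − 59.4 = -6
x=13: ŷ = -0.6 + 5·13 = 64.4; e = 67.4 − 64.4 = 3
Largest |e| is 6 at x = 12, residual -6.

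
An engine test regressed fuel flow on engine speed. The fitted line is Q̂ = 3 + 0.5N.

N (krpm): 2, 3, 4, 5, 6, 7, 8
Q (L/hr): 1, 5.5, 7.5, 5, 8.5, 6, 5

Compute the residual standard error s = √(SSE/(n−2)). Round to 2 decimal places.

s = 2.32

N=2: Q̂ = 3 + 0.5·2 = 4; e = 1 − 4 = -3
N=3: Q̂ = 3 + 0.5·3 = 4.5; e = 5.5 − 4.5 = 1
N=4: Q̂ = 3 + 0.5·4 = 5; e = 7.5 − 5 = 2.5
N=5: Q̂ = 3 + 0.5·5 = 5.5; e = 5 − 5.5 = -0.5
N=6: Q̂ = 3 + 0.5·6 = 6; e = 8.5 − 6 = 2.5
N=7: Q̂ = 3 + 0.5·7 = 6.5; e = 6 − 6.5 = -0.5
N=8: Q̂ = 3 + 0.5·8 = 7; e = 5 − 7 = -2
SSE = 9 + 1 + 6.25 + 0.25 + 6.25 + 0.25 + 4 = 27
s = √(27/5) = √5.4 ≈ 2.32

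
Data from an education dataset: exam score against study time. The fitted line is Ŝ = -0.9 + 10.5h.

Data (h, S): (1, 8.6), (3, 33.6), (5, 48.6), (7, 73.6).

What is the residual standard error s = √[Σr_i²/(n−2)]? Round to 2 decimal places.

h=1: Ŝ = -0.9 + 10.5·1 = 9.6; r = 8.6 − 9.6 = -1
h=3: Ŝ = -0.9 + 10.5·3 = 30.6; r = 33.6 − 30.6 = 3
h=5: Ŝ = -0.9 + 10.5·5 = 51.6; r = 48.6 − 51.6 = -3
h=7: Ŝ = -0.9 + 10.5·7 = 72.6; r = 73.6 − 72.6 = 1
SSE = 1 + 9 + 9 + 1 = 20
s = √(20/2) = √10 ≈ 3.16

s = 3.16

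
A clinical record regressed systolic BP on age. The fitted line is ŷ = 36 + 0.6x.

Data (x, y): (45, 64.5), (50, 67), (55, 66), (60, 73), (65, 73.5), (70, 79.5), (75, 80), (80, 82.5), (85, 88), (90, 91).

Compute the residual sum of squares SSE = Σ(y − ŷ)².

SSE = 23

x=45: ŷ = 36 + 0.6·45 = 63; r = 64.5 − 63 = 1.5
x=50: ŷ = 36 + 0.6·50 = 66; r = 67 − 66 = 1
x=55: ŷ = 36 + 0.6·55 = 69; r = 66 − 69 = -3
x=60: ŷ = 36 + 0.6·60 = 72; r = 73 − 72 = 1
x=65: ŷ = 36 + 0.6·65 = 75; r = 73.5 − 75 = -1.5
x=70: ŷ = 36 + 0.6·70 = 78; r = 79.5 − 78 = 1.5
x=75: ŷ = 36 + 0.6·75 = 81; r = 80 − 81 = -1
x=80: ŷ = 36 + 0.6·80 = 84; r = 82.5 − 84 = -1.5
x=85: ŷ = 36 + 0.6·85 = 87; r = 88 − 87 = 1
x=90: ŷ = 36 + 0.6·90 = 90; r = 91 − 90 = 1
SSE = 2.25 + 1 + 9 + 1 + 2.25 + 2.25 + 1 + 2.25 + 1 + 1 = 23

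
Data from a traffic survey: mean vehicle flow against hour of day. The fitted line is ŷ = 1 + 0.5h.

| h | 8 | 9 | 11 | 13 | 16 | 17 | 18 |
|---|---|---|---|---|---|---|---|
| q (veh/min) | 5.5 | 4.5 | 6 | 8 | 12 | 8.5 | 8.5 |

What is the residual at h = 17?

e = -1

ŷ = 1 + 0.5·17 = 9.5
e = 8.5 − 9.5 = -1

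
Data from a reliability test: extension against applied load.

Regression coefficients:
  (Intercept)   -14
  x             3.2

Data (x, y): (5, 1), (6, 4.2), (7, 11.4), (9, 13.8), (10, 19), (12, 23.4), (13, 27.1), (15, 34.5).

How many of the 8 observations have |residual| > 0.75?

6

x=5: ŷ = -14 + 3.2·5 = 2; r = 1 − 2 = -1
x=6: ŷ = -14 + 3.2·6 = 5.2; r = 4.2 − 5.2 = -1
x=7: ŷ = -14 + 3.2·7 = 8.4; r = 11.4 − 8.4 = 3
x=9: ŷ = -14 + 3.2·9 = 14.8; r = 13.8 − 14.8 = -1
x=10: ŷ = -14 + 3.2·10 = 18; r = 19 − 18 = 1
x=12: ŷ = -14 + 3.2·12 = 24.4; r = 23.4 − 24.4 = -1
x=13: ŷ = -14 + 3.2·13 = 27.6; r = 27.1 − 27.6 = -0.5
x=15: ŷ = -14 + 3.2·15 = 34; r = 34.5 − 34 = 0.5
|r| > 0.75: x=5 (|r|=1), x=6 (|r|=1), x=7 (|r|=3), x=9 (|r|=1), x=10 (|r|=1), x=12 (|r|=1) → 6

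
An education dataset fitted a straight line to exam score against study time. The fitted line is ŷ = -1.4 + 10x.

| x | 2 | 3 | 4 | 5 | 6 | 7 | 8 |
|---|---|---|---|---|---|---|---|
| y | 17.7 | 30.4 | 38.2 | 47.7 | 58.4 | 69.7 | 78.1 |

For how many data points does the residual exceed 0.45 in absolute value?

x=2: ŷ = -1.4 + 10·2 = 18.6; e = 17.7 − 18.6 = -0.9
x=3: ŷ = -1.4 + 10·3 = 28.6; e = 30.4 − 28.6 = 1.8
x=4: ŷ = -1.4 + 10·4 = 38.6; e = 38.2 − 38.6 = -0.4
x=5: ŷ = -1.4 + 10·5 = 48.6; e = 47.7 − 48.6 = -0.9
x=6: ŷ = -1.4 + 10·6 = 58.6; e = 58.4 − 58.6 = -0.2
x=7: ŷ = -1.4 + 10·7 = 68.6; e = 69.7 − 68.6 = 1.1
x=8: ŷ = -1.4 + 10·8 = 78.6; e = 78.1 − 78.6 = -0.5
|e| > 0.45: x=2 (|e|=0.9), x=3 (|e|=1.8), x=5 (|e|=0.9), x=7 (|e|=1.1), x=8 (|e|=0.5) → 5

5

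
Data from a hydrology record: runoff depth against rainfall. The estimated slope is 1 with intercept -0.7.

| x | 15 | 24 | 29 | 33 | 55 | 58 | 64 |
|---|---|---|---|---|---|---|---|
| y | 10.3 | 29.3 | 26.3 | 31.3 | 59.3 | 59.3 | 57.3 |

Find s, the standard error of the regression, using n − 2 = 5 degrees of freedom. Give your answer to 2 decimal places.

s = 4.94

x=15: ŷ = -0.7 + 15 = 14.3; e = 10.3 − 14.3 = -4
x=24: ŷ = -0.7 + 24 = 23.3; e = 29.3 − 23.3 = 6
x=29: ŷ = -0.7 + 29 = 28.3; e = 26.3 − 28.3 = -2
x=33: ŷ = -0.7 + 33 = 32.3; e = 31.3 − 32.3 = -1
x=55: ŷ = -0.7 + 55 = 54.3; e = 59.3 − 54.3 = 5
x=58: ŷ = -0.7 + 58 = 57.3; e = 59.3 − 57.3 = 2
x=64: ŷ = -0.7 + 64 = 63.3; e = 57.3 − 63.3 = -6
SSE = 16 + 36 + 4 + 1 + 25 + 4 + 36 = 122
s = √(122/5) = √24.4 ≈ 4.94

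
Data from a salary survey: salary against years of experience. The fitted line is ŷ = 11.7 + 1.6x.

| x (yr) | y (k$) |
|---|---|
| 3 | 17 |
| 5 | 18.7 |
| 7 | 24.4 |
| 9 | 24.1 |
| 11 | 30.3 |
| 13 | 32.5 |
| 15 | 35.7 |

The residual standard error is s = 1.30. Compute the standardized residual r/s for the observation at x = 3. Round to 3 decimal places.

0.385

ŷ = 11.7 + 1.6·3 = 16.5
r = 17 − 16.5 = 0.5
r/s = 0.5 / 1.30 = 0.385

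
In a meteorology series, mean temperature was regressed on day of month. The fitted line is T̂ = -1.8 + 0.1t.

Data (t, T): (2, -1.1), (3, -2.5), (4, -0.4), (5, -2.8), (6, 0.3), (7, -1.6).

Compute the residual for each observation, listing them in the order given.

t=2: T̂ = -1.8 + 0.1·2 = -1.6; r = -1.1 − (-1.6) = 0.5
t=3: T̂ = -1.8 + 0.1·3 = -1.5; r = -2.5 − (-1.5) = -1
t=4: T̂ = -1.8 + 0.1·4 = -1.4; r = -0.4 − (-1.4) = 1
t=5: T̂ = -1.8 + 0.1·5 = -1.3; r = -2.8 − (-1.3) = -1.5
t=6: T̂ = -1.8 + 0.1·6 = -1.2; r = 0.3 − (-1.2) = 1.5
t=7: T̂ = -1.8 + 0.1·7 = -1.1; r = -1.6 − (-1.1) = -0.5

0.5, -1, 1, -1.5, 1.5, -0.5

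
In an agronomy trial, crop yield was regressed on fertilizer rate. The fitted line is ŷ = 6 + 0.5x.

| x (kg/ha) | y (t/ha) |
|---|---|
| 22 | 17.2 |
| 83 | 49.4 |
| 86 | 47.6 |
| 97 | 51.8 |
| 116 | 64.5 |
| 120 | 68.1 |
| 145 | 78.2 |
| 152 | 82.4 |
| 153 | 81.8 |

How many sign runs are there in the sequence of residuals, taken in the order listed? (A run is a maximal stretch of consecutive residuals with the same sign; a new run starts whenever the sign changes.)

6 runs

x=22: ŷ = 6 + 0.5·22 = 17; e = 17.2 − 17 = 0.2
x=83: ŷ = 6 + 0.5·83 = 47.5; e = 49.4 − 47.5 = 1.9
x=86: ŷ = 6 + 0.5·86 = 49; e = 47.6 − 49 = -1.4
x=97: ŷ = 6 + 0.5·97 = 54.5; e = 51.8 − 54.5 = -2.7
x=116: ŷ = 6 + 0.5·116 = 64; e = 64.5 − 64 = 0.5
x=120: ŷ = 6 + 0.5·120 = 66; e = 68.1 − 66 = 2.1
x=145: ŷ = 6 + 0.5·145 = 78.5; e = 78.2 − 78.5 = -0.3
x=152: ŷ = 6 + 0.5·152 = 82; e = 82.4 − 82 = 0.4
x=153: ŷ = 6 + 0.5·153 = 82.5; e = 81.8 − 82.5 = -0.7
Signs: + + − − + + − + −
Runs: +×2, −×2, +×2, −×1, +×1, −×1 → 6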